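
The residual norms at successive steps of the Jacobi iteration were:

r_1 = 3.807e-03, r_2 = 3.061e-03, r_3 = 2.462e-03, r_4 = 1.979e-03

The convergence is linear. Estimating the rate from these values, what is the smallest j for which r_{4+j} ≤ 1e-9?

67

Rate ρ ≈ r_4/r_3 = 1.979e-03/2.462e-03 = 0.8038.
After j more steps, r_{4+j} ≈ 1.979e-03·ρ^j; need ρ^j ≤ 1e-9/1.979e-03 = 5.05306e-07.
j ≥ ln(5.05306e-07)/ln(0.8038) = -14.4981/-0.21840 = 66.383.
So 67 more iterations are needed.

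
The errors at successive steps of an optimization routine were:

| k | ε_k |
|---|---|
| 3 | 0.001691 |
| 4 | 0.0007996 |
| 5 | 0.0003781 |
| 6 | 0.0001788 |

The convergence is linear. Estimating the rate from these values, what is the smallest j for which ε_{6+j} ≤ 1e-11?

23

Rate ρ ≈ ε_6/ε_5 = 0.0001788/0.0003781 = 0.4729.
After j more steps, ε_{6+j} ≈ 0.0001788·ρ^j; need ρ^j ≤ 1e-11/0.0001788 = 5.59284e-08.
j ≥ ln(5.59284e-08)/ln(0.4729) = -16.6992/-0.74887 = 22.299.
So 23 more iterations are needed.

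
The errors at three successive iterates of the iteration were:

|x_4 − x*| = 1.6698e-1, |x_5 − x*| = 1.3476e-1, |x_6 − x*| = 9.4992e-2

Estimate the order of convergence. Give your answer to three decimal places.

p ≈ ln(|x_6 − x*|/|x_5 − x*|) / ln(|x_5 − x*|/|x_4 − x*|)
  = ln(9.4992e-2/1.3476e-1) / ln(1.3476e-1/1.6698e-1)
  = ln(0.704898) / ln(0.807043)
  = -0.349702 / -0.214378 ≈ 1.631240

1.631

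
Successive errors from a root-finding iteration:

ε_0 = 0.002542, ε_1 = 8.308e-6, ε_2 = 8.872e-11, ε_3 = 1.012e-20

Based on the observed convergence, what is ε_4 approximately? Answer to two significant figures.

1.3e-40

First estimate the order: p ≈ ln(ε_3/ε_2) / ln(ε_2/ε_1) = ln(1.012e-20/8.872e-11)/ln(8.872e-11/8.308e-6) = ln(1.14067e-10)/ln(1.06789e-05) ≈ 2.0000.
Then ε_4 ≈ ε_3·(ε_3/ε_2)^p = 1.012e-20·(1.14067e-10)^2.0000 = 1.012e-20·1.30113e-20 ≈ 1.317e-40.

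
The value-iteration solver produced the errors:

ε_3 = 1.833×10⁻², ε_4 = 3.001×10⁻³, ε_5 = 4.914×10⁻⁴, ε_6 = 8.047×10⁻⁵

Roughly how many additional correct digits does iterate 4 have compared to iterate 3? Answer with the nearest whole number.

1

Digits gained ≈ log₁₀(ε_3/ε_4) = log₁₀(1.833×10⁻²/3.001×10⁻³) = log₁₀(6.10796) ≈ 0.786.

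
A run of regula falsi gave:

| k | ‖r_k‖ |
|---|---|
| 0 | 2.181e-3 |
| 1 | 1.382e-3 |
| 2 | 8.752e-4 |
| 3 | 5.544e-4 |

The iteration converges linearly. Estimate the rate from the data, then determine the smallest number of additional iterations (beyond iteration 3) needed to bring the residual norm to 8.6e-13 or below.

45

Rate ρ ≈ ‖r_3‖/‖r_2‖ = 5.544e-4/8.752e-4 = 0.6335.
After j more steps, ‖r_{3+j}‖ ≈ 5.544e-4·ρ^j; need ρ^j ≤ 8.6e-13/5.544e-4 = 1.55123e-09.
j ≥ ln(1.55123e-09)/ln(0.6335) = -20.2842/-0.45650 = 44.434.
So 45 more iterations are needed.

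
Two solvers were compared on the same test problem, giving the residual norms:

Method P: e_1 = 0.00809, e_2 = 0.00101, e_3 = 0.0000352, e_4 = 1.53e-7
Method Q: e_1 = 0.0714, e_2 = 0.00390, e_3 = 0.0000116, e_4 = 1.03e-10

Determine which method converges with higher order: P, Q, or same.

Method P: p ≈ ln(1.53e-7/0.0000352)/ln(0.0000352/0.00101) ≈ 1.62.
Method Q: p ≈ ln(1.03e-10/0.0000116)/ln(0.0000116/0.00390) ≈ 2.00.
Method Q has the higher order (≈2.0 vs ≈1.6).

Q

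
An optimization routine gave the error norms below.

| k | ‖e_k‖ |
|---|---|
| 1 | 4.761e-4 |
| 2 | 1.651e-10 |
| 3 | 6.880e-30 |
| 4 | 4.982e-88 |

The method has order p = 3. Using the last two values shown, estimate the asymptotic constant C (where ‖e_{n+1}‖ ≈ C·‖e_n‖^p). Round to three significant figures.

1.53

C ≈ ‖e_4‖ / ‖e_3‖^3
  = 4.982e-88 / (6.880e-30)^3
  = 4.982e-88 / 3.25661e-88 ≈ 1.5298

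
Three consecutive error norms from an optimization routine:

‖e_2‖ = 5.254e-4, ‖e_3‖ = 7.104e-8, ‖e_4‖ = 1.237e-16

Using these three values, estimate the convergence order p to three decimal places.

p ≈ ln(‖e_4‖/‖e_3‖) / ln(‖e_3‖/‖e_2‖)
  = ln(1.237e-16/7.104e-8) / ln(7.104e-8/5.254e-4)
  = ln(1.74127e-09) / ln(0.000135211)
  = -20.168651 / -8.908674 ≈ 2.263934

2.264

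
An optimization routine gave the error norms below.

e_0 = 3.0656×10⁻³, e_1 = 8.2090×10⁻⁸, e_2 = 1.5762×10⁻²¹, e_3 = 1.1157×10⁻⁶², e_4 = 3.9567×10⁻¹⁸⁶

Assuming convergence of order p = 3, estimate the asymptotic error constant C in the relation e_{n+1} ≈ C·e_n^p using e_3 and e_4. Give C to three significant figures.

2.85

C ≈ e_4 / e_3^3
  = 3.9567×10⁻¹⁸⁶ / (1.1157×10⁻⁶²)^3
  = 3.9567×10⁻¹⁸⁶ / 1.38881e-186 ≈ 2.849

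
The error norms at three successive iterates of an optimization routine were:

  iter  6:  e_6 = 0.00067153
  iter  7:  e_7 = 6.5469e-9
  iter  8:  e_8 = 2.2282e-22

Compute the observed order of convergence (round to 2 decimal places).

2.69

p ≈ ln(e_8/e_7) / ln(e_7/e_6)
  = ln(2.2282e-22/6.5469e-9) / ln(6.5469e-9/0.00067153)
  = ln(3.40344e-14) / ln(9.74923e-06)
  = -31.01140 / -11.53832 ≈ 2.68769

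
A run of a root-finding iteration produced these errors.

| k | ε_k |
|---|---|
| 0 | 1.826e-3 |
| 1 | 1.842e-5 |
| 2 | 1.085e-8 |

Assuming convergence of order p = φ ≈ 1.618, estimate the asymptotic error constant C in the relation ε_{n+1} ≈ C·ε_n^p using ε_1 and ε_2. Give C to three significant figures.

C ≈ ε_2 / ε_1^1.618
  = 1.085e-8 / (1.842e-5)^1.618
  = 1.085e-8 / 2.18393e-08 ≈ 0.49681

0.497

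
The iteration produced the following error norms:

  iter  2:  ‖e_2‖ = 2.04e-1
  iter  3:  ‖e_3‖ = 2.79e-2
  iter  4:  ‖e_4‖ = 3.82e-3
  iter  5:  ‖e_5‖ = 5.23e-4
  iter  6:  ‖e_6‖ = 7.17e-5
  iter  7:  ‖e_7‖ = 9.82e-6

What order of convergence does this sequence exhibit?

1

Consecutive ratios: ‖e_7‖/‖e_6‖ = 9.82e-6/7.17e-5 = 0.13696, ‖e_6‖/‖e_5‖ = 7.17e-5/5.23e-4 = 0.137094.
p ≈ ln(0.13696)/ln(0.137094) = -1.9881/-1.9871 ≈ 1.00.
So the convergence is linear (order 1).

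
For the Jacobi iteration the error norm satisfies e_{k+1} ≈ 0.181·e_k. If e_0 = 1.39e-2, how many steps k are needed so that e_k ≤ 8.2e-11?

After k steps, e_k ≈ 1.39e-2·0.181^k.
Need 0.181^k ≤ 8.2e-11/1.39e-2 = 5.89928e-09.
k ≥ ln(5.89928e-09)/ln(0.181) = -18.9484/-1.70926 = 11.086.
Smallest integer k = 12.

12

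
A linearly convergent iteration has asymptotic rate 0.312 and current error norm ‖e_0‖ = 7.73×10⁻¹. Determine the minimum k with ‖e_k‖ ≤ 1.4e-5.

After k steps, ‖e_k‖ ≈ 7.73×10⁻¹·0.312^k.
Need 0.312^k ≤ 1.4e-5/7.73×10⁻¹ = 1.81113e-05.
k ≥ ln(1.81113e-05)/ln(0.312) = -10.9190/-1.16475 = 9.375.
Smallest integer k = 10.

10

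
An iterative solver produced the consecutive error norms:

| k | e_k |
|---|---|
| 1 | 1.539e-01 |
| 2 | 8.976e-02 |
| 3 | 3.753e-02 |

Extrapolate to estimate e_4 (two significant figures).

9.2e-3

First estimate the order: p ≈ ln(e_3/e_2) / ln(e_2/e_1) = ln(3.753e-02/8.976e-02)/ln(8.976e-02/1.539e-01) = ln(0.418115)/ln(0.583236) ≈ 1.6173.
Then e_4 ≈ e_3·(e_3/e_2)^p = 3.753e-02·(0.418115)^1.6173 = 3.753e-02·0.244074 ≈ 0.00916.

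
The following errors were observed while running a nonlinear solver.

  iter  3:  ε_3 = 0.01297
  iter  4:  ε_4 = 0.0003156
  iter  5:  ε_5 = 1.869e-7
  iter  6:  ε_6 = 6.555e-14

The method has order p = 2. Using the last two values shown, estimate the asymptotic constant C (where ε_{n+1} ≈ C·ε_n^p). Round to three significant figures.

1.88

C ≈ ε_6 / ε_5^2
  = 6.555e-14 / (1.869e-7)^2
  = 6.555e-14 / 3.49316e-14 ≈ 1.8765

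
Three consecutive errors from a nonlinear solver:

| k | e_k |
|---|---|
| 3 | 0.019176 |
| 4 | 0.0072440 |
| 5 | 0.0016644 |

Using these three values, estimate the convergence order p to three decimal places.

1.511

p ≈ ln(e_5/e_4) / ln(e_4/e_3)
  = ln(0.0016644/0.0072440) / ln(0.0072440/0.019176)
  = ln(0.229763) / ln(0.377764)
  = -1.470707 / -0.973486 ≈ 1.510763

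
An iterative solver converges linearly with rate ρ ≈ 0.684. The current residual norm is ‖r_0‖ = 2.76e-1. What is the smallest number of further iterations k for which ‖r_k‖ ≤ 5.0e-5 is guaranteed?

23

After k steps, ‖r_k‖ ≈ 2.76e-1·0.684^k.
Need 0.684^k ≤ 5.0e-5/2.76e-1 = 0.000181159.
k ≥ ln(0.000181159)/ln(0.684) = -8.6161/-0.37980 = 22.686.
Smallest integer k = 23.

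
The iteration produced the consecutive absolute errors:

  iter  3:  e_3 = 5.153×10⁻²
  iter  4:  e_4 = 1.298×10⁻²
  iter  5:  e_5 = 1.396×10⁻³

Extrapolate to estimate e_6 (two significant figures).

3.8e-5

First estimate the order: p ≈ ln(e_5/e_4) / ln(e_4/e_3) = ln(1.396×10⁻³/1.298×10⁻²)/ln(1.298×10⁻²/5.153×10⁻²) = ln(0.10755)/ln(0.251892) ≈ 1.6173.
Then e_6 ≈ e_5·(e_5/e_4)^p = 1.396×10⁻³·(0.10755)^1.6173 = 1.396×10⁻³·0.0271534 ≈ 3.791e-05.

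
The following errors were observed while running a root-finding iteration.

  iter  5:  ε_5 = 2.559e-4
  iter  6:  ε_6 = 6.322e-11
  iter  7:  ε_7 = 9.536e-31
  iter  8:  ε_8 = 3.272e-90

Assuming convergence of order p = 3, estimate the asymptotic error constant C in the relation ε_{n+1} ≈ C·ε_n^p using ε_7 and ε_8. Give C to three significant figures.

3.77

C ≈ ε_8 / ε_7^3
  = 3.272e-90 / (9.536e-31)^3
  = 3.272e-90 / 8.67159e-91 ≈ 3.7732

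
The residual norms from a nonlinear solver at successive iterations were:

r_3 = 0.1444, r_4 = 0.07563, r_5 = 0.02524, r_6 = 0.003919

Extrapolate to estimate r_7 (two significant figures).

1.7e-4

First estimate the order: p ≈ ln(r_6/r_5) / ln(r_5/r_4) = ln(0.003919/0.02524)/ln(0.02524/0.07563) = ln(0.155269)/ln(0.33373) ≈ 1.6972.
Then r_7 ≈ r_6·(r_6/r_5)^p = 0.003919·(0.155269)^1.6972 = 0.003919·0.0423749 ≈ 0.0001661.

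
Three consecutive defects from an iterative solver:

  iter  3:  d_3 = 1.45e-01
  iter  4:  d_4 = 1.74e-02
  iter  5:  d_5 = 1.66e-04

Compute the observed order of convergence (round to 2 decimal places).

2.19

p ≈ ln(d_5/d_4) / ln(d_4/d_3)
  = ln(1.66e-04/1.74e-02) / ln(1.74e-02/1.45e-01)
  = ln(0.00954023) / ln(0.12)
  = -4.65224 / -2.12026 ≈ 2.19418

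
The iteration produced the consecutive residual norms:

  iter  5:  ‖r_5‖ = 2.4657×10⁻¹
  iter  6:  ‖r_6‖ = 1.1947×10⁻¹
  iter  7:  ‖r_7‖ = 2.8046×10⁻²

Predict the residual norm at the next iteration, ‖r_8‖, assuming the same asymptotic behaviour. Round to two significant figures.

1.5e-3

First estimate the order: p ≈ ln(‖r_7‖/‖r_6‖) / ln(‖r_6‖/‖r_5‖) = ln(2.8046×10⁻²/1.1947×10⁻¹)/ln(1.1947×10⁻¹/2.4657×10⁻¹) = ln(0.234753)/ln(0.484528) ≈ 2.0001.
Then ‖r_8‖ ≈ ‖r_7‖·(‖r_7‖/‖r_6‖)^p = 2.8046×10⁻²·(0.234753)^2.0001 = 2.8046×10⁻²·0.055101 ≈ 0.001545.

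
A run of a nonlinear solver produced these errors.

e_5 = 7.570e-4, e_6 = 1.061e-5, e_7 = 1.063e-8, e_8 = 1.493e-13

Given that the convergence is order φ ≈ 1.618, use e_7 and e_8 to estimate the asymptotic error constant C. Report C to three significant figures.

C ≈ e_8 / e_7^1.618
  = 1.493e-13 / (1.063e-8)^1.618
  = 1.493e-13 / 1.25583e-13 ≈ 1.1889

1.19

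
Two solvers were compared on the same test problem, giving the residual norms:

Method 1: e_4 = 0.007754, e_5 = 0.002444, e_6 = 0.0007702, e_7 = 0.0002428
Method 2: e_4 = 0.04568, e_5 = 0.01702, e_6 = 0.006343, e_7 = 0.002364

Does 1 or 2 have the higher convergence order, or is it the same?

same

Method 1: p ≈ ln(0.0002428/0.0007702)/ln(0.0007702/0.002444) ≈ 1.00.
Method 2: p ≈ ln(0.002364/0.006343)/ln(0.006343/0.01702) ≈ 1.00.
Both orders ≈ 1.0 — effectively the same.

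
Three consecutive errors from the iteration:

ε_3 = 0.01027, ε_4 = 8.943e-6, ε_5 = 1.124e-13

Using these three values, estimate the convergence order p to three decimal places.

p ≈ ln(ε_5/ε_4) / ln(ε_4/ε_3)
  = ln(1.124e-13/8.943e-6) / ln(8.943e-6/0.01027)
  = ln(1.25685e-08) / ln(0.000870789)
  = -18.192072 / -7.046111 ≈ 2.581860

2.582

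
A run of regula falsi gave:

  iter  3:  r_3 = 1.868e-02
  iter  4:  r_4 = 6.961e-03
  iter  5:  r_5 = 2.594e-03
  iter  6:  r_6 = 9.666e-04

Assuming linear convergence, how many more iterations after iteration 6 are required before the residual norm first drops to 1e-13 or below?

Rate ρ ≈ r_6/r_5 = 9.666e-04/2.594e-03 = 0.3726.
After j more steps, r_{6+j} ≈ 9.666e-04·ρ^j; need ρ^j ≤ 1e-13/9.666e-04 = 1.03455e-10.
j ≥ ln(1.03455e-10)/ln(0.3726) = -22.9919/-0.98725 = 23.289.
So 24 more iterations are needed.

24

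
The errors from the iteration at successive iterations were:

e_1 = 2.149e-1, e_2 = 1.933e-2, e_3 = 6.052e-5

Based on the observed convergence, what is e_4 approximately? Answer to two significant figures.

6.1e-11

First estimate the order: p ≈ ln(e_3/e_2) / ln(e_2/e_1) = ln(6.052e-5/1.933e-2)/ln(1.933e-2/2.149e-1) = ln(0.00313088)/ln(0.0899488) ≈ 2.3942.
Then e_4 ≈ e_3·(e_3/e_2)^p = 6.052e-5·(0.00313088)^2.3942 = 6.052e-5·1.00954e-06 ≈ 6.11e-11.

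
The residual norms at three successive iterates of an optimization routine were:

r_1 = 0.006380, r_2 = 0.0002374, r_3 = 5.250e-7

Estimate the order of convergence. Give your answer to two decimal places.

p ≈ ln(r_3/r_2) / ln(r_2/r_1)
  = ln(5.250e-7/0.0002374) / ln(0.0002374/0.006380)
  = ln(0.00221146) / ln(0.03721)
  = -6.11410 / -3.29118 ≈ 1.85772

1.86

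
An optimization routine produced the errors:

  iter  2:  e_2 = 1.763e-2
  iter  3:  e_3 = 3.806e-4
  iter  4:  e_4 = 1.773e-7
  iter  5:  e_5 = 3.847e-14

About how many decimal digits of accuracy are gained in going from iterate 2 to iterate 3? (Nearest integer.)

2

Digits gained ≈ log₁₀(e_2/e_3) = log₁₀(1.763e-2/3.806e-4) = log₁₀(46.3216) ≈ 1.666.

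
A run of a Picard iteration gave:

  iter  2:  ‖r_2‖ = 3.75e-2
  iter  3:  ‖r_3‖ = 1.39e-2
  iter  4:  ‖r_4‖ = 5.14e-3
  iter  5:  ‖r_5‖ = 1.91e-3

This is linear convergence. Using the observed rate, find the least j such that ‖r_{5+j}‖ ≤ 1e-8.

Rate ρ ≈ ‖r_5‖/‖r_4‖ = 1.91e-3/5.14e-3 = 0.3716.
After j more steps, ‖r_{5+j}‖ ≈ 1.91e-3·ρ^j; need ρ^j ≤ 1e-8/1.91e-3 = 5.2356e-06.
j ≥ ln(5.2356e-06)/ln(0.3716) = -12.1600/-0.98994 = 12.284.
So 13 more iterations are needed.

13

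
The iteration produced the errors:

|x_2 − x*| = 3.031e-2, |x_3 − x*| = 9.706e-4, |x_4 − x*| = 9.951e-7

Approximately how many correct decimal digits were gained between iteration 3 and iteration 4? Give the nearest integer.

3

Digits gained ≈ log₁₀(|x_3 − x*|/|x_4 − x*|) = log₁₀(9.706e-4/9.951e-7) = log₁₀(975.379) ≈ 2.989.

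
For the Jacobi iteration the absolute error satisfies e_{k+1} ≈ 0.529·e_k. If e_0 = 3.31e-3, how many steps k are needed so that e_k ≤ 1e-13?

39

After k steps, e_k ≈ 3.31e-3·0.529^k.
Need 0.529^k ≤ 1e-13/3.31e-3 = 3.02115e-11.
k ≥ ln(3.02115e-11)/ln(0.529) = -24.2228/-0.63677 = 38.040.
Smallest integer k = 39.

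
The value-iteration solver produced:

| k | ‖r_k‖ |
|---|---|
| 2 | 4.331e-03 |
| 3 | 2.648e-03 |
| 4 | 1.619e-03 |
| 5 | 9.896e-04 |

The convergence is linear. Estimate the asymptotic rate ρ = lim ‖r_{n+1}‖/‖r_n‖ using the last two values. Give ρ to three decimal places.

ρ ≈ ‖r_5‖/‖r_4‖ = 9.896e-04/1.619e-03 = 0.61124

0.611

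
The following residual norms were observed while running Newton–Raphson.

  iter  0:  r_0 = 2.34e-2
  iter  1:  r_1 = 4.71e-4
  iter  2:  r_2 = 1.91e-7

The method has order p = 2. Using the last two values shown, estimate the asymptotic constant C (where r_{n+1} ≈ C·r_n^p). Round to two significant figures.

0.86

C ≈ r_2 / r_1^2
  = 1.91e-7 / (4.71e-4)^2
  = 1.91e-7 / 2.21841e-07 ≈ 0.86098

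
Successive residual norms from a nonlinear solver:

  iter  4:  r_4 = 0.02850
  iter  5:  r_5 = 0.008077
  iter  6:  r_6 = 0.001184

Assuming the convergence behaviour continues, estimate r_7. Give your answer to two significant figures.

First estimate the order: p ≈ ln(r_6/r_5) / ln(r_5/r_4) = ln(0.001184/0.008077)/ln(0.008077/0.02850) = ln(0.146589)/ln(0.283404) ≈ 1.5228.
Then r_7 ≈ r_6·(r_6/r_5)^p = 0.001184·(0.146589)^1.5228 = 0.001184·0.0537204 ≈ 6.36e-05.

6.4e-5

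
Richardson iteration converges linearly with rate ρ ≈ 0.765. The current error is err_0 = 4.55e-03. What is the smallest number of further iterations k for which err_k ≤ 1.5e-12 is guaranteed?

82

After k steps, err_k ≈ 4.55e-03·0.765^k.
Need 0.765^k ≤ 1.5e-12/4.55e-03 = 3.2967e-10.
k ≥ ln(3.2967e-10)/ln(0.765) = -21.8329/-0.26788 = 81.503.
Smallest integer k = 82.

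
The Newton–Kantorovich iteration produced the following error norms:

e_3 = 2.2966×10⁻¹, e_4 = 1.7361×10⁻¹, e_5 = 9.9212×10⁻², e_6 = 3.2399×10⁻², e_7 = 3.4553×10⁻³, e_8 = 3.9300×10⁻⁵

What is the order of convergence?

2

Consecutive ratios: e_8/e_7 = 3.9300×10⁻⁵/3.4553×10⁻³ = 0.0113738, e_7/e_6 = 3.4553×10⁻³/3.2399×10⁻² = 0.106648.
p ≈ ln(0.0113738)/ln(0.106648) = -4.4764/-2.2382 ≈ 2.00.
So the convergence is quadratic (order 2).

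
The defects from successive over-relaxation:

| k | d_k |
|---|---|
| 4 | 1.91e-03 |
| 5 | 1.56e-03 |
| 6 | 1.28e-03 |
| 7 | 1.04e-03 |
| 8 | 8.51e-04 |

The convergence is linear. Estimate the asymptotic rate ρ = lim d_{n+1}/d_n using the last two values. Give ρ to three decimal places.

0.818

ρ ≈ d_8/d_7 = 8.51e-04/1.04e-03 = 0.81827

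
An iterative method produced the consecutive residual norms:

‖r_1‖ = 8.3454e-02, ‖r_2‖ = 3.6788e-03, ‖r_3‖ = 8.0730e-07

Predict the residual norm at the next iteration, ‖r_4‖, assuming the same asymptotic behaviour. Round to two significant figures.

1.1e-16

First estimate the order: p ≈ ln(‖r_3‖/‖r_2‖) / ln(‖r_2‖/‖r_1‖) = ln(8.0730e-07/3.6788e-03)/ln(3.6788e-03/8.3454e-02) = ln(0.000219447)/ln(0.0440818) ≈ 2.6987.
Then ‖r_4‖ ≈ ‖r_3‖·(‖r_3‖/‖r_2‖)^p = 8.0730e-07·(0.000219447)^2.6987 = 8.0730e-07·1.33766e-10 ≈ 1.08e-16.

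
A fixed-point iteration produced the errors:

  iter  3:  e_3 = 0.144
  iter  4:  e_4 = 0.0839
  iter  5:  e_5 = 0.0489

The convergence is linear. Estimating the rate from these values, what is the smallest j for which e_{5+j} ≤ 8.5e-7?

Rate ρ ≈ e_5/e_4 = 0.0489/0.0839 = 0.5828.
After j more steps, e_{5+j} ≈ 0.0489·ρ^j; need ρ^j ≤ 8.5e-7/0.0489 = 1.73824e-05.
j ≥ ln(1.73824e-05)/ln(0.5828) = -10.9601/-0.53991 = 20.300.
So 21 more iterations are needed.

21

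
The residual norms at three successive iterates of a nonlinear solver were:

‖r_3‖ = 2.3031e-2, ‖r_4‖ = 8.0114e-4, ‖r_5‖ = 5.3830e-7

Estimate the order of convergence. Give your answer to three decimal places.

p ≈ ln(‖r_5‖/‖r_4‖) / ln(‖r_4‖/‖r_3‖)
  = ln(5.3830e-7/8.0114e-4) / ln(8.0114e-4/2.3031e-2)
  = ln(0.000671918) / ln(0.0347853)
  = -7.305374 / -3.358560 ≈ 2.175151

2.175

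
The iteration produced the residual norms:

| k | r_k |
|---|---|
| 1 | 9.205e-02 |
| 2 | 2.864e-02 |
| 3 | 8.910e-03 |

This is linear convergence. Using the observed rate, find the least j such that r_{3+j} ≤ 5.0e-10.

Rate ρ ≈ r_3/r_2 = 8.910e-03/2.864e-02 = 0.3111.
After j more steps, r_{3+j} ≈ 8.910e-03·ρ^j; need ρ^j ≤ 5.0e-10/8.910e-03 = 5.61167e-08.
j ≥ ln(5.61167e-08)/ln(0.3111) = -16.6958/-1.16764 = 14.299.
So 15 more iterations are needed.

15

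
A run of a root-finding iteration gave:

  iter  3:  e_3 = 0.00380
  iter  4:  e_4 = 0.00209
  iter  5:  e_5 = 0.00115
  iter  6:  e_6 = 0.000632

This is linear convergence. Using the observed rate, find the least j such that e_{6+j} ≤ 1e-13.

38

Rate ρ ≈ e_6/e_5 = 0.000632/0.00115 = 0.5496.
After j more steps, e_{6+j} ≈ 0.000632·ρ^j; need ρ^j ≤ 1e-13/0.000632 = 1.58228e-10.
j ≥ ln(1.58228e-10)/ln(0.5496) = -22.5670/-0.59856 = 37.702.
So 38 more iterations are needed.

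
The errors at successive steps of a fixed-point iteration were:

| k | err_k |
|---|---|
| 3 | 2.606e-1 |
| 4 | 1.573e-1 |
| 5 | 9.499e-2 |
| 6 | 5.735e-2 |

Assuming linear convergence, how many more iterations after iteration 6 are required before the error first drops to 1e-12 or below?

Rate ρ ≈ err_6/err_5 = 5.735e-2/9.499e-2 = 0.6037.
After j more steps, err_{6+j} ≈ 5.735e-2·ρ^j; need ρ^j ≤ 1e-12/5.735e-2 = 1.74368e-11.
j ≥ ln(1.74368e-11)/ln(0.6037) = -24.7724/-0.50468 = 49.085.
So 50 more iterations are needed.

50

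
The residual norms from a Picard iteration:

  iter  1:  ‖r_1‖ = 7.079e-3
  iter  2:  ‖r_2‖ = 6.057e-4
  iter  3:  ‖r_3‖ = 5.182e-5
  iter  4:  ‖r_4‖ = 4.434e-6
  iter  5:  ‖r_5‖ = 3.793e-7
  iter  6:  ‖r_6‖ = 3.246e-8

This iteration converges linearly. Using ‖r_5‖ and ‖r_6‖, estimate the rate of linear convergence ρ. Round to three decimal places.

0.086

ρ ≈ ‖r_6‖/‖r_5‖ = 3.246e-8/3.793e-7 = 0.08558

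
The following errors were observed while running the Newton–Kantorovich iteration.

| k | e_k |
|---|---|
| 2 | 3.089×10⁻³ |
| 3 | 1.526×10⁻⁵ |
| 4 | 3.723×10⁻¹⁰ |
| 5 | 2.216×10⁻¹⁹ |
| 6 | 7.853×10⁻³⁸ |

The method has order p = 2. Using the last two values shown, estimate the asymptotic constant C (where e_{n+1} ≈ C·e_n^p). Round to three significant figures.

C ≈ e_6 / e_5^2
  = 7.853×10⁻³⁸ / (2.216×10⁻¹⁹)^2
  = 7.853×10⁻³⁸ / 4.91066e-38 ≈ 1.5992

1.60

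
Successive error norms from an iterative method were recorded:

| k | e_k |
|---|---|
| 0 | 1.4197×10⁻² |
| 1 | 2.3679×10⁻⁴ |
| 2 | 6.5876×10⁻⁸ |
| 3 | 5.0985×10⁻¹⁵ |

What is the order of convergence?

Consecutive ratios: e_3/e_2 = 5.0985×10⁻¹⁵/6.5876×10⁻⁸ = 7.73954e-08, e_2/e_1 = 6.5876×10⁻⁸/2.3679×10⁻⁴ = 0.000278204.
p ≈ ln(7.73954e-08)/ln(0.000278204) = -16.3743/-8.1872 ≈ 2.00.
So the convergence is quadratic (order 2).

2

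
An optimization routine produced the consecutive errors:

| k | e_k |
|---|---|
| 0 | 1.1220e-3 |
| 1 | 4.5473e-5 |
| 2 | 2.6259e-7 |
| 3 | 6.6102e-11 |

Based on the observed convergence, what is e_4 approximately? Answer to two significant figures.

First estimate the order: p ≈ ln(e_3/e_2) / ln(e_2/e_1) = ln(6.6102e-11/2.6259e-7)/ln(2.6259e-7/4.5473e-5) = ln(0.000251731)/ln(0.00577464) ≈ 1.6078.
Then e_4 ≈ e_3·(e_3/e_2)^p = 6.6102e-11·(0.000251731)^1.6078 = 6.6102e-11·1.63465e-06 ≈ 1.081e-16.

1.1e-16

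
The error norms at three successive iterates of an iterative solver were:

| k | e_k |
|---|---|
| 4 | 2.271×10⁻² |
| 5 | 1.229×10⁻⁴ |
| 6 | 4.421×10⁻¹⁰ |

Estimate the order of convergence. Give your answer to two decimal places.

2.40

p ≈ ln(e_6/e_5) / ln(e_5/e_4)
  = ln(4.421×10⁻¹⁰/1.229×10⁻⁴) / ln(1.229×10⁻⁴/2.271×10⁻²)
  = ln(3.59723e-06) / ln(0.00541171)
  = -12.53535 / -5.21919 ≈ 2.40178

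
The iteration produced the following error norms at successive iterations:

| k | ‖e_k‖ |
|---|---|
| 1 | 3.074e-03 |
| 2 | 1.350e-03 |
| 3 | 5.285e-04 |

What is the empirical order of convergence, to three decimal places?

p ≈ ln(‖e_3‖/‖e_2‖) / ln(‖e_2‖/‖e_1‖)
  = ln(5.285e-04/1.350e-03) / ln(1.350e-03/3.074e-03)
  = ln(0.391481) / ln(0.439167)
  = -0.937818 / -0.822876 ≈ 1.139683

1.140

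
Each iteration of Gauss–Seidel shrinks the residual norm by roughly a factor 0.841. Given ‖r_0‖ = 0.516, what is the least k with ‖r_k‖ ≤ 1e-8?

After k steps, ‖r_k‖ ≈ 0.516·0.841^k.
Need 0.841^k ≤ 1e-8/0.516 = 1.93798e-08.
k ≥ ln(1.93798e-08)/ln(0.841) = -17.7590/-0.17316 = 102.558.
Smallest integer k = 103.

103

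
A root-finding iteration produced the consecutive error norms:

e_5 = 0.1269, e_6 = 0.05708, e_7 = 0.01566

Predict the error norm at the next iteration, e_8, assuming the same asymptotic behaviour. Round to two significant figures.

First estimate the order: p ≈ ln(e_7/e_6) / ln(e_6/e_5) = ln(0.01566/0.05708)/ln(0.05708/0.1269) = ln(0.274352)/ln(0.449803) ≈ 1.6188.
Then e_8 ≈ e_7·(e_7/e_6)^p = 0.01566·(0.274352)^1.6188 = 0.01566·0.123235 ≈ 0.00193.

1.9e-3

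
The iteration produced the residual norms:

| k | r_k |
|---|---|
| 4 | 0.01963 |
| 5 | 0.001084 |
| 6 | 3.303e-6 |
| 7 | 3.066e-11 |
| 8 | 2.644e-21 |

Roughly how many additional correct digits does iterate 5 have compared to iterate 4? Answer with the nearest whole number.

Digits gained ≈ log₁₀(r_4/r_5) = log₁₀(0.01963/0.001084) = log₁₀(18.1089) ≈ 1.258.

1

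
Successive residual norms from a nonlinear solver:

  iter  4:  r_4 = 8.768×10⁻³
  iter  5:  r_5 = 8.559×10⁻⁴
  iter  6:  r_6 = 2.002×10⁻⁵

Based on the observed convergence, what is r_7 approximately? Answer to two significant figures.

4.7e-8

First estimate the order: p ≈ ln(r_6/r_5) / ln(r_5/r_4) = ln(2.002×10⁻⁵/8.559×10⁻⁴)/ln(8.559×10⁻⁴/8.768×10⁻³) = ln(0.0233906)/ln(0.0976163) ≈ 1.6140.
Then r_7 ≈ r_6·(r_6/r_5)^p = 2.002×10⁻⁵·(0.0233906)^1.6140 = 2.002×10⁻⁵·0.00233149 ≈ 4.668e-08.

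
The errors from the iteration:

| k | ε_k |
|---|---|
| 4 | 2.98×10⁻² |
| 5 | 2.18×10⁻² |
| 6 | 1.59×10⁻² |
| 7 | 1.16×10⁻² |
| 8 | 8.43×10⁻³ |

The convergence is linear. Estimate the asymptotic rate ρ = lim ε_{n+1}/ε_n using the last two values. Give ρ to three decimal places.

0.727

ρ ≈ ε_8/ε_7 = 8.43×10⁻³/1.16×10⁻² = 0.72672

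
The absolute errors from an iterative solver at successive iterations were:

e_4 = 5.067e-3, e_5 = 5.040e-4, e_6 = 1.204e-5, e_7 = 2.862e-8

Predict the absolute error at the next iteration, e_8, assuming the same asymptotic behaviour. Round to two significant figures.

1.6e-12

First estimate the order: p ≈ ln(e_7/e_6) / ln(e_6/e_5) = ln(2.862e-8/1.204e-5)/ln(1.204e-5/5.040e-4) = ln(0.00237708)/ln(0.0238889) ≈ 1.6179.
Then e_8 ≈ e_7·(e_7/e_6)^p = 2.862e-8·(0.00237708)^1.6179 = 2.862e-8·5.68462e-05 ≈ 1.627e-12.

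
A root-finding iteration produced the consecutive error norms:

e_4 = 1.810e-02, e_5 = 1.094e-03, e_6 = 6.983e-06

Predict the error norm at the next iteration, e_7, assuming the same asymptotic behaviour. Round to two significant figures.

7.8e-10

First estimate the order: p ≈ ln(e_6/e_5) / ln(e_5/e_4) = ln(6.983e-06/1.094e-03)/ln(1.094e-03/1.810e-02) = ln(0.006383)/ln(0.060442) ≈ 1.8011.
Then e_7 ≈ e_6·(e_6/e_5)^p = 6.983e-06·(0.006383)^1.8011 = 6.983e-06·0.000111335 ≈ 7.775e-10.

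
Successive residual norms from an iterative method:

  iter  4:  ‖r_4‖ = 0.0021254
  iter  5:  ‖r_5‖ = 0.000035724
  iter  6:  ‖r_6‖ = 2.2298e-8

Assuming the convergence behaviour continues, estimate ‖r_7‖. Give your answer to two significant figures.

3.6e-14

First estimate the order: p ≈ ln(‖r_6‖/‖r_5‖) / ln(‖r_5‖/‖r_4‖) = ln(2.2298e-8/0.000035724)/ln(0.000035724/0.0021254) = ln(0.000624174)/ln(0.0168081) ≈ 1.8060.
Then ‖r_7‖ ≈ ‖r_6‖·(‖r_6‖/‖r_5‖)^p = 2.2298e-8·(0.000624174)^1.8060 = 2.2298e-8·1.6305e-06 ≈ 3.636e-14.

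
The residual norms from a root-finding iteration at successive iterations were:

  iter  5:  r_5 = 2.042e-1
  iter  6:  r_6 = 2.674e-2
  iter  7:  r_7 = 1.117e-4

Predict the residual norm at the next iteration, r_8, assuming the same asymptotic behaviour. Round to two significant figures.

First estimate the order: p ≈ ln(r_7/r_6) / ln(r_6/r_5) = ln(1.117e-4/2.674e-2)/ln(2.674e-2/2.042e-1) = ln(0.00417726)/ln(0.13095) ≈ 2.6947.
Then r_8 ≈ r_7·(r_7/r_6)^p = 1.117e-4·(0.00417726)^2.6947 = 1.117e-4·3.88165e-07 ≈ 4.336e-11.

4.3e-11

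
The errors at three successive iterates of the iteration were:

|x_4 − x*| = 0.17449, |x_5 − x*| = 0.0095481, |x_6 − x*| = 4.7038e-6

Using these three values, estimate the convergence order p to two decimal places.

2.62

p ≈ ln(|x_6 − x*|/|x_5 − x*|) / ln(|x_5 − x*|/|x_4 − x*|)
  = ln(4.7038e-6/0.0095481) / ln(0.0095481/0.17449)
  = ln(0.000492643) / ln(0.05472)
  = -7.61573 / -2.90553 ≈ 2.62112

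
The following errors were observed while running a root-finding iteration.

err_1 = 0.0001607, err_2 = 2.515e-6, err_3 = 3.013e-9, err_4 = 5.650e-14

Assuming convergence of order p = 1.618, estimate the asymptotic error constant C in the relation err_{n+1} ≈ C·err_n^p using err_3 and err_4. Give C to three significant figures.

3.46

C ≈ err_4 / err_3^1.618
  = 5.650e-14 / (3.013e-9)^1.618
  = 5.650e-14 / 1.63313e-14 ≈ 3.4596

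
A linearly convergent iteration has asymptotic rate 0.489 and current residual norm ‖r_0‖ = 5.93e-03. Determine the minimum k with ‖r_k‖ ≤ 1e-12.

After k steps, ‖r_k‖ ≈ 5.93e-03·0.489^k.
Need 0.489^k ≤ 1e-12/5.93e-03 = 1.68634e-10.
k ≥ ln(1.68634e-10)/ln(0.489) = -22.5033/-0.71539 = 31.456.
Smallest integer k = 32.

32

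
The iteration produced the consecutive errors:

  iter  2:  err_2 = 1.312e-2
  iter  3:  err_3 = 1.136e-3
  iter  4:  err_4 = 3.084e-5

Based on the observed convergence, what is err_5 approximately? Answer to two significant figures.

1.5e-7

First estimate the order: p ≈ ln(err_4/err_3) / ln(err_3/err_2) = ln(3.084e-5/1.136e-3)/ln(1.136e-3/1.312e-2) = ln(0.0271479)/ln(0.0865854) ≈ 1.4741.
Then err_5 ≈ err_4·(err_4/err_3)^p = 3.084e-5·(0.0271479)^1.4741 = 3.084e-5·0.00491101 ≈ 1.515e-07.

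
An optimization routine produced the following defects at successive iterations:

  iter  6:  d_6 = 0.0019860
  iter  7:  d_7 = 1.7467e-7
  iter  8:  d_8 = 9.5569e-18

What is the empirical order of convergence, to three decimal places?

2.530

p ≈ ln(d_8/d_7) / ln(d_7/d_6)
  = ln(9.5569e-18/1.7467e-7) / ln(1.7467e-7/0.0019860)
  = ln(5.4714e-11) / ln(8.79507e-05)
  = -23.628901 / -9.338734 ≈ 2.530204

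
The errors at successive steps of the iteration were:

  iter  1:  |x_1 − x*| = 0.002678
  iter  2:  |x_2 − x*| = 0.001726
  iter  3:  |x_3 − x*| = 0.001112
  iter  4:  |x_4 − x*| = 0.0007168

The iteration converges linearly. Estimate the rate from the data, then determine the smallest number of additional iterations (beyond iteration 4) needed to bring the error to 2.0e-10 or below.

35

Rate ρ ≈ |x_4 − x*|/|x_3 − x*| = 0.0007168/0.001112 = 0.6446.
After j more steps, |x_{4+j} − x*| ≈ 0.0007168·ρ^j; need ρ^j ≤ 2.0e-10/0.0007168 = 2.79018e-07.
j ≥ ln(2.79018e-07)/ln(0.6446) = -15.0920/-0.43913 = 34.368.
So 35 more iterations are needed.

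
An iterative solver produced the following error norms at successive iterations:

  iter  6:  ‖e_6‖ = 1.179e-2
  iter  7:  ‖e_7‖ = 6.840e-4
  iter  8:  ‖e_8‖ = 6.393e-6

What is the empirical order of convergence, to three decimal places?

p ≈ ln(‖e_8‖/‖e_7‖) / ln(‖e_7‖/‖e_6‖)
  = ln(6.393e-6/6.840e-4) / ln(6.840e-4/1.179e-2)
  = ln(0.00934649) / ln(0.0580153)
  = -4.672754 / -2.847049 ≈ 1.641262

1.641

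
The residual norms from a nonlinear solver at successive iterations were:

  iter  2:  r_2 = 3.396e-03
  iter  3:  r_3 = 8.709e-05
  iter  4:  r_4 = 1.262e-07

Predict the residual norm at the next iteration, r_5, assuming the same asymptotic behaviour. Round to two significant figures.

First estimate the order: p ≈ ln(r_4/r_3) / ln(r_3/r_2) = ln(1.262e-07/8.709e-05)/ln(8.709e-05/3.396e-03) = ln(0.00144908)/ln(0.0256449) ≈ 1.7844.
Then r_5 ≈ r_4·(r_4/r_3)^p = 1.262e-07·(0.00144908)^1.7844 = 1.262e-07·8.59515e-06 ≈ 1.085e-12.

1.1e-12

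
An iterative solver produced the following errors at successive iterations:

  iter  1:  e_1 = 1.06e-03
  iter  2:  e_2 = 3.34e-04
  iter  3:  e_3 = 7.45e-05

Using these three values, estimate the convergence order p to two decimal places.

p ≈ ln(e_3/e_2) / ln(e_2/e_1)
  = ln(7.45e-05/3.34e-04) / ln(3.34e-04/1.06e-03)
  = ln(0.223054) / ln(0.315094)
  = -1.50034 / -1.15488 ≈ 1.29913

1.30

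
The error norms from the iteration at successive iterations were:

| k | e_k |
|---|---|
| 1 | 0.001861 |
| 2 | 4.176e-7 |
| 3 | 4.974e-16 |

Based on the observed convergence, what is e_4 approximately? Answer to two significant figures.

First estimate the order: p ≈ ln(e_3/e_2) / ln(e_2/e_1) = ln(4.974e-16/4.176e-7)/ln(4.176e-7/0.001861) = ln(1.19109e-09)/ln(0.000224395) ≈ 2.4456.
Then e_4 ≈ e_3·(e_3/e_2)^p = 4.974e-16·(1.19109e-09)^2.4456 = 4.974e-16·1.49737e-22 ≈ 7.448e-38.

7.4e-38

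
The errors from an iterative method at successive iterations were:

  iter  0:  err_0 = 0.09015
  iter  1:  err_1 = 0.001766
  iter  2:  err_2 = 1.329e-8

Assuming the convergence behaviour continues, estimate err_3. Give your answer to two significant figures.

First estimate the order: p ≈ ln(err_2/err_1) / ln(err_1/err_0) = ln(1.329e-8/0.001766)/ln(0.001766/0.09015) = ln(7.52548e-06)/ln(0.0195896) ≈ 2.9997.
Then err_3 ≈ err_2·(err_2/err_1)^p = 1.329e-8·(7.52548e-06)^2.9997 = 1.329e-8·4.277e-16 ≈ 5.684e-24.

5.7e-24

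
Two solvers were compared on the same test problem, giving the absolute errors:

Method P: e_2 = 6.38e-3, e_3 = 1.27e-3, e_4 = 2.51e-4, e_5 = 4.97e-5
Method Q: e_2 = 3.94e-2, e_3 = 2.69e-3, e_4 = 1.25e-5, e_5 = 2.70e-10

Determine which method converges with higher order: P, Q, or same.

Method P: p ≈ ln(4.97e-5/2.51e-4)/ln(2.51e-4/1.27e-3) ≈ 1.00.
Method Q: p ≈ ln(2.70e-10/1.25e-5)/ln(1.25e-5/2.69e-3) ≈ 2.00.
Method Q has the higher order (≈2.0 vs ≈1.0).

Q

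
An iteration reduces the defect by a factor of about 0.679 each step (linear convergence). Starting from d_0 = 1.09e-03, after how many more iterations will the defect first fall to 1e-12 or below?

After k steps, d_k ≈ 1.09e-03·0.679^k.
Need 0.679^k ≤ 1e-12/1.09e-03 = 9.17431e-10.
k ≥ ln(9.17431e-10)/ln(0.679) = -20.8094/-0.38713 = 53.753.
Smallest integer k = 54.

54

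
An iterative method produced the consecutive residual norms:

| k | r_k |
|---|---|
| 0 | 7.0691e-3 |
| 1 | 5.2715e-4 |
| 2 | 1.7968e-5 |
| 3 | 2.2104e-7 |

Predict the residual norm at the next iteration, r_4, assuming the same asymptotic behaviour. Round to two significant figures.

First estimate the order: p ≈ ln(r_3/r_2) / ln(r_2/r_1) = ln(2.2104e-7/1.7968e-5)/ln(1.7968e-5/5.2715e-4) = ln(0.0123019)/ln(0.0340852) ≈ 1.3016.
Then r_4 ≈ r_3·(r_3/r_2)^p = 2.2104e-7·(0.0123019)^1.3016 = 2.2104e-7·0.00326519 ≈ 7.217e-10.

7.2e-10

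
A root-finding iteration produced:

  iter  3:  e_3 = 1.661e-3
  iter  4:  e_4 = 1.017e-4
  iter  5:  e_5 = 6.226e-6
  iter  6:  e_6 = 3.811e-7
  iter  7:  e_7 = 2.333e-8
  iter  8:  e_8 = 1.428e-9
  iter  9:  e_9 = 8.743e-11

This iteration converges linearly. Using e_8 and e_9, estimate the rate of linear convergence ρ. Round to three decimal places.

ρ ≈ e_9/e_8 = 8.743e-11/1.428e-9 = 0.06123

0.061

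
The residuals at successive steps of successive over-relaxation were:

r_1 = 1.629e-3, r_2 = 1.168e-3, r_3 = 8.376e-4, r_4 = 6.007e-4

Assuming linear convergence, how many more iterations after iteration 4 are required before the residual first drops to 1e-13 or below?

68

Rate ρ ≈ r_4/r_3 = 6.007e-4/8.376e-4 = 0.7172.
After j more steps, r_{4+j} ≈ 6.007e-4·ρ^j; need ρ^j ≤ 1e-13/6.007e-4 = 1.66472e-10.
j ≥ ln(1.66472e-10)/ln(0.7172) = -22.5162/-0.33240 = 67.738.
So 68 more iterations are needed.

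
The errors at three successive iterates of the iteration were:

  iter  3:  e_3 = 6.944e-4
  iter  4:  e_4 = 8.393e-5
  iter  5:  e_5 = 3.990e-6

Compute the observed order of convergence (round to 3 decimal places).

p ≈ ln(e_5/e_4) / ln(e_4/e_3)
  = ln(3.990e-6/8.393e-5) / ln(8.393e-5/6.944e-4)
  = ln(0.0475396) / ln(0.120867)
  = -3.046192 / -2.113065 ≈ 1.441599

1.442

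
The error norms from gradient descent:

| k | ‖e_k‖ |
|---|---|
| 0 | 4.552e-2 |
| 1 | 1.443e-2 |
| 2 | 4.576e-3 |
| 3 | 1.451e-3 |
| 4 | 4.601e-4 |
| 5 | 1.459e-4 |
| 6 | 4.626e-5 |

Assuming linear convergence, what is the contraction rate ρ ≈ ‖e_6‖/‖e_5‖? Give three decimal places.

ρ ≈ ‖e_6‖/‖e_5‖ = 4.626e-5/1.459e-4 = 0.31707

0.317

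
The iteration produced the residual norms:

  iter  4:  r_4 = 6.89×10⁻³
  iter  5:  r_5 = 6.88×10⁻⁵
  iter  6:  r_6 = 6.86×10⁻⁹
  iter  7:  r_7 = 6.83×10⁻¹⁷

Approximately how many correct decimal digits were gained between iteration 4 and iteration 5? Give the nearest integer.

2

Digits gained ≈ log₁₀(r_4/r_5) = log₁₀(6.89×10⁻³/6.88×10⁻⁵) = log₁₀(100.145) ≈ 2.001.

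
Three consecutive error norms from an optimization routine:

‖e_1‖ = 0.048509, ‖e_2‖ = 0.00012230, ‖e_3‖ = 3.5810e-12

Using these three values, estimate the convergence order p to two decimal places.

p ≈ ln(‖e_3‖/‖e_2‖) / ln(‖e_2‖/‖e_1‖)
  = ln(3.5810e-12/0.00012230) / ln(0.00012230/0.048509)
  = ln(2.92805e-08) / ln(0.00252118)
  = -17.34634 / -5.98303 ≈ 2.89926

2.90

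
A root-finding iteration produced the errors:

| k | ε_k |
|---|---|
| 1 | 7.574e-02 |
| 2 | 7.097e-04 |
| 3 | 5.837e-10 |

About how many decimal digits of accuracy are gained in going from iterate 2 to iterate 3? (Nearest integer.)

Digits gained ≈ log₁₀(ε_2/ε_3) = log₁₀(7.097e-04/5.837e-10) = log₁₀(1.21586e+06) ≈ 6.085.

6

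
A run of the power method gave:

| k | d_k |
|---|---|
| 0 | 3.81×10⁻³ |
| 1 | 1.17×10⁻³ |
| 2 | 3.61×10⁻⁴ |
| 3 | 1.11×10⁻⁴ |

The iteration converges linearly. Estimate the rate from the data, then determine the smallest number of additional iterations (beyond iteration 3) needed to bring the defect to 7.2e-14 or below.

18

Rate ρ ≈ d_3/d_2 = 1.11×10⁻⁴/3.61×10⁻⁴ = 0.3075.
After j more steps, d_{3+j} ≈ 1.11×10⁻⁴·ρ^j; need ρ^j ≤ 7.2e-14/1.11×10⁻⁴ = 6.48649e-10.
j ≥ ln(6.48649e-10)/ln(0.3075) = -21.1561/-1.17928 = 17.940.
So 18 more iterations are needed.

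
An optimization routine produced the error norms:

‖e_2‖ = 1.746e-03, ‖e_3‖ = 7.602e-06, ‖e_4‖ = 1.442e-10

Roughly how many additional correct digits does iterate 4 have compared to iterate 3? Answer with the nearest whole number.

Digits gained ≈ log₁₀(‖e_3‖/‖e_4‖) = log₁₀(7.602e-06/1.442e-10) = log₁₀(52718.4) ≈ 4.722.

5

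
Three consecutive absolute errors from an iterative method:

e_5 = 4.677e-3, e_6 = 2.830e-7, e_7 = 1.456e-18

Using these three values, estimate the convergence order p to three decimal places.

p ≈ ln(e_7/e_6) / ln(e_6/e_5)
  = ln(1.456e-18/2.830e-7) / ln(2.830e-7/4.677e-3)
  = ln(5.14488e-12) / ln(6.05089e-05)
  = -25.993019 / -9.712720 ≈ 2.676183

2.676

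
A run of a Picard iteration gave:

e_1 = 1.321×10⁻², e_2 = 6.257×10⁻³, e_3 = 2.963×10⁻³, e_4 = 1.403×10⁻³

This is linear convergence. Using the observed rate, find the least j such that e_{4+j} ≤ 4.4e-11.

24

Rate ρ ≈ e_4/e_3 = 1.403×10⁻³/2.963×10⁻³ = 0.4735.
After j more steps, e_{4+j} ≈ 1.403×10⁻³·ρ^j; need ρ^j ≤ 4.4e-11/1.403×10⁻³ = 3.13614e-08.
j ≥ ln(3.13614e-08)/ln(0.4735) = -17.2777/-0.74760 = 23.111.
So 24 more iterations are needed.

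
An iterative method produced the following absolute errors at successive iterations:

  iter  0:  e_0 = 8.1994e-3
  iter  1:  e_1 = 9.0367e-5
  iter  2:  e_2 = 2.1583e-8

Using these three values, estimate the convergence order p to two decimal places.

p ≈ ln(e_2/e_1) / ln(e_1/e_0)
  = ln(2.1583e-8/9.0367e-5) / ln(9.0367e-5/8.1994e-3)
  = ln(0.000238837) / ln(0.0110212)
  = -8.33973 / -4.50793 ≈ 1.85001

1.85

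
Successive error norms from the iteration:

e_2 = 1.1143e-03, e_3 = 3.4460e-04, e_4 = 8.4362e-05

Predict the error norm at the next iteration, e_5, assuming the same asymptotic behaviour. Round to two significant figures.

1.6e-5

First estimate the order: p ≈ ln(e_4/e_3) / ln(e_3/e_2) = ln(8.4362e-05/3.4460e-04)/ln(3.4460e-04/1.1143e-03) = ln(0.244811)/ln(0.309252) ≈ 1.1991.
Then e_5 ≈ e_4·(e_4/e_3)^p = 8.4362e-05·(0.244811)^1.1991 = 8.4362e-05·0.18499 ≈ 1.561e-05.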